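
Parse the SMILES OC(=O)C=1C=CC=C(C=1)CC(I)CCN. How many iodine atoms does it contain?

Scan the SMILES for I atoms (remember two-letter symbols like Cl and Br are single atoms).
Iodine count: 1.

1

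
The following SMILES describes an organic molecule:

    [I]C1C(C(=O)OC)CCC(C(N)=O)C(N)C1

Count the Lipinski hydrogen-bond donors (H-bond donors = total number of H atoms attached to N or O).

Donors: find every N or O and count the H atoms it carries.
  atom 5 (O): bond orders sum to 2 → 0 H
  atom 6 (O): bond orders sum to 2 → 0 H
  atom 12 (N): bond orders sum to 1 → 2 H
  atom 13 (O): bond orders sum to 2 → 0 H
  atom 15 (N): bond orders sum to 1 → 2 H
Lipinski HBD = 4.

4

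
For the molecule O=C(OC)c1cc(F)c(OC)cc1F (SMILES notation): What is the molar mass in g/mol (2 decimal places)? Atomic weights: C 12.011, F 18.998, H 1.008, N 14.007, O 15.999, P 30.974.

First, the molecular formula is C9H8F2O3 (counting implicit H from valence).
  C: 9 × 12.011 = 108.099
  F: 2 × 18.998 = 37.996
  H: 8 × 1.008 = 8.064
  O: 3 × 15.999 = 47.997
Sum: 9×12.011 + 2×18.998 + 8×1.008 + 3×15.999 = 202.156 → 202.16 g/mol.

202.16 g/mol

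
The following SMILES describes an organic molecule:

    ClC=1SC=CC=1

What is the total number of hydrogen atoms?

3

Walk through each heavy atom and fill implicit hydrogens from standard valence (C 4, N 3, O 2, S 2, halogen 1):
  atom 1: Cl (halogen, monovalent) → 0 H
  atom 2: C, bond orders sum to 4 (valence 4) → 0 H
  atom 3: S, bond orders sum to 2 (valence 2) → 0 H
  atom 4: C, bond orders sum to 3 (valence 4) → 1 H
  atom 5: C, bond orders sum to 3 (valence 4) → 1 H
  atom 6: C, bond orders sum to 3 (valence 4) → 1 H
Total hydrogens: 3.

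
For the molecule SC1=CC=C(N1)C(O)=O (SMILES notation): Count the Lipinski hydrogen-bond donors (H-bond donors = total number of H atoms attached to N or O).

Donors: find every N or O and count the H atoms it carries.
  atom 6 (N): bond orders sum to 2 → 1 H
  atom 8 (O): bond orders sum to 1 → 1 H
  atom 9 (O): bond orders sum to 2 → 0 H
Lipinski HBD = 2.

2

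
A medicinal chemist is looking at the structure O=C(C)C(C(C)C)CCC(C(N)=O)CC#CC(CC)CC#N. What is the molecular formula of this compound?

Walk through each heavy atom and fill implicit hydrogens from standard valence (C 4, N 3, O 2, S 2, halogen 1):
  atom 1: O, bond orders sum to 2 (valence 2) → 0 H
  atom 2: C, bond orders sum to 4 (valence 4) → 0 H
  atom 3: C, bond orders sum to 1 (valence 4) → 3 H
  atom 4: C, bond orders sum to 3 (valence 4) → 1 H
  atom 5: C, bond orders sum to 3 (valence 4) → 1 H
  atom 6: C, bond orders sum to 1 (valence 4) → 3 H
  atom 7: C, bond orders sum to 1 (valence 4) → 3 H
  atom 8: C, bond orders sum to 2 (valence 4) → 2 H
  atom 9: C, bond orders sum to 2 (valence 4) → 2 H
  atom 10: C, bond orders sum to 3 (valence 4) → 1 H
  atom 11: C, bond orders sum to 4 (valence 4) → 0 H
  atom 12: N, bond orders sum to 1 (valence 3) → 2 H
  atom 13: O, bond orders sum to 2 (valence 2) → 0 H
  atom 14: C, bond orders sum to 2 (valence 4) → 2 H
  atom 15: C, bond orders sum to 4 (valence 4) → 0 H
  atom 16: C, bond orders sum to 4 (valence 4) → 0 H
  atom 17: C, bond orders sum to 3 (valence 4) → 1 H
  atom 18: C, bond orders sum to 2 (valence 4) → 2 H
  atom 19: C, bond orders sum to 1 (valence 4) → 3 H
  atom 20: C, bond orders sum to 2 (valence 4) → 2 H
  atom 21: C, bond orders sum to 4 (valence 4) → 0 H
  atom 22: N, bond orders sum to 3 (valence 3) → 0 H
Totals → C:18, H:28, N:2, O:2.

C18H28N2O2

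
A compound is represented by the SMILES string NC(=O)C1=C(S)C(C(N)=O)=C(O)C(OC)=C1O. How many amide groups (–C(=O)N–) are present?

2

The amide motif appears at heavy-atom positions 2, 8 in the SMILES.
Other groups present: 1 ether, 2 hydroxyl, 1 thiol.
Amide count: 2.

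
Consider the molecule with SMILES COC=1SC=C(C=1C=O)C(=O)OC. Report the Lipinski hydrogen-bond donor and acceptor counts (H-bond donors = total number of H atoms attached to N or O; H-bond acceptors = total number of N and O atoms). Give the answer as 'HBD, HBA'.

Donors: find every N or O and count the H atoms it carries.
  atom 2 (O): bond orders sum to 2 → 0 H
  atom 9 (O): bond orders sum to 2 → 0 H
  atom 11 (O): bond orders sum to 2 → 0 H
  atom 12 (O): bond orders sum to 2 → 0 H
Lipinski HBD = 0.
Acceptors: N atoms = 0, O atoms = 4 → HBA = 4.

0, 4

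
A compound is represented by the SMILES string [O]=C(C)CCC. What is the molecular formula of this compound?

Walk through each heavy atom and fill implicit hydrogens from standard valence (C 4, N 3, O 2, S 2, halogen 1):
  atom 1: O with explicit H count 0
  atom 2: C, bond orders sum to 4 (valence 4) → 0 H
  atom 3: C, bond orders sum to 1 (valence 4) → 3 H
  atom 4: C, bond orders sum to 2 (valence 4) → 2 H
  atom 5: C, bond orders sum to 2 (valence 4) → 2 H
  atom 6: C, bond orders sum to 1 (valence 4) → 3 H
Totals → C:5, H:10, O:1.

C5H10O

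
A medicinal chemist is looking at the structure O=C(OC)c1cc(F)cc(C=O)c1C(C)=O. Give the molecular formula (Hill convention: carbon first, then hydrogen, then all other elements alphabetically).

Walk through each heavy atom and fill implicit hydrogens from standard valence (C 4, N 3, O 2, S 2, halogen 1); for lowercase aromatic atoms, an aromatic c carries 1 H when it has two neighbours and 0 H with three, and aromatic n carries 0 H:
  atom 1: O, bond orders sum to 2 (valence 2) → 0 H
  atom 2: C, bond orders sum to 4 (valence 4) → 0 H
  atom 3: O, bond orders sum to 2 (valence 2) → 0 H
  atom 4: C, bond orders sum to 1 (valence 4) → 3 H
  atom 5: aromatic c, 3 neighbours → 0 H
  atom 6: aromatic c, 2 neighbours → 1 H
  atom 7: aromatic c, 3 neighbours → 0 H
  atom 8: F (halogen, monovalent) → 0 H
  atom 9: aromatic c, 2 neighbours → 1 H
  atom 10: aromatic c, 3 neighbours → 0 H
  atom 11: C, bond orders sum to 3 (valence 4) → 1 H
  atom 12: O, bond orders sum to 2 (valence 2) → 0 H
  atom 13: aromatic c, 3 neighbours → 0 H
  atom 14: C, bond orders sum to 4 (valence 4) → 0 H
  atom 15: C, bond orders sum to 1 (valence 4) → 3 H
  atom 16: O, bond orders sum to 2 (valence 2) → 0 H
Totals → C:11, H:9, F:1, O:4.

C11H9FO4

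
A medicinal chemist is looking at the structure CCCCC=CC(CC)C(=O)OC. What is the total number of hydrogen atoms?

20

Walk through each heavy atom and fill implicit hydrogens from standard valence (C 4, N 3, O 2, S 2, halogen 1):
  atom 1: C, bond orders sum to 1 (valence 4) → 3 H
  atom 2: C, bond orders sum to 2 (valence 4) → 2 H
  atom 3: C, bond orders sum to 2 (valence 4) → 2 H
  atom 4: C, bond orders sum to 2 (valence 4) → 2 H
  atom 5: C, bond orders sum to 3 (valence 4) → 1 H
  atom 6: C, bond orders sum to 3 (valence 4) → 1 H
  atom 7: C, bond orders sum to 3 (valence 4) → 1 H
  atom 8: C, bond orders sum to 2 (valence 4) → 2 H
  atom 9: C, bond orders sum to 1 (valence 4) → 3 H
  atom 10: C, bond orders sum to 4 (valence 4) → 0 H
  atom 11: O, bond orders sum to 2 (valence 2) → 0 H
  atom 12: O, bond orders sum to 2 (valence 2) → 0 H
  atom 13: C, bond orders sum to 1 (valence 4) → 3 H
Total hydrogens: 20.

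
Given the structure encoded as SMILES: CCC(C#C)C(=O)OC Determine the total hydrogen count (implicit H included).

10

Walk through each heavy atom and fill implicit hydrogens from standard valence (C 4, N 3, O 2, S 2, halogen 1):
  atom 1: C, bond orders sum to 1 (valence 4) → 3 H
  atom 2: C, bond orders sum to 2 (valence 4) → 2 H
  atom 3: C, bond orders sum to 3 (valence 4) → 1 H
  atom 4: C, bond orders sum to 4 (valence 4) → 0 H
  atom 5: C, bond orders sum to 3 (valence 4) → 1 H
  atom 6: C, bond orders sum to 4 (valence 4) → 0 H
  atom 7: O, bond orders sum to 2 (valence 2) → 0 H
  atom 8: O, bond orders sum to 2 (valence 2) → 0 H
  atom 9: C, bond orders sum to 1 (valence 4) → 3 H
Total hydrogens: 10.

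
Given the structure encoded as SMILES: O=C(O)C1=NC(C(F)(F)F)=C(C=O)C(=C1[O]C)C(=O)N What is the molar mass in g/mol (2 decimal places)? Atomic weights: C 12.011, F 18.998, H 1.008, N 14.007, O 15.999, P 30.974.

First, the molecular formula is C10H7F3N2O5 (counting implicit H from valence).
  C: 10 × 12.011 = 120.110
  F: 3 × 18.998 = 56.994
  H: 7 × 1.008 = 7.056
  N: 2 × 14.007 = 28.014
  O: 5 × 15.999 = 79.995
Sum: 10×12.011 + 3×18.998 + 7×1.008 + 2×14.007 + 5×15.999 = 292.169 → 292.17 g/mol.

292.17 g/mol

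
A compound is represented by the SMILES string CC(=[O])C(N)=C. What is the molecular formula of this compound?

Walk through each heavy atom and fill implicit hydrogens from standard valence (C 4, N 3, O 2, S 2, halogen 1):
  atom 1: C, bond orders sum to 1 (valence 4) → 3 H
  atom 2: C, bond orders sum to 4 (valence 4) → 0 H
  atom 3: O with explicit H count 0
  atom 4: C, bond orders sum to 4 (valence 4) → 0 H
  atom 5: N, bond orders sum to 1 (valence 3) → 2 H
  atom 6: C, bond orders sum to 2 (valence 4) → 2 H
Totals → C:4, H:7, N:1, O:1.
In Hill order: C4H7NO.

C4H7NO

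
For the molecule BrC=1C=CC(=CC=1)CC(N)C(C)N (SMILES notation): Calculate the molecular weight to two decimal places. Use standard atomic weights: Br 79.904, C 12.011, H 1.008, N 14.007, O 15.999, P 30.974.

First, the molecular formula is C10H15BrN2 (counting implicit H from valence).
  Br: 1 × 79.904 = 79.904
  C: 10 × 12.011 = 120.110
  H: 15 × 1.008 = 15.120
  N: 2 × 14.007 = 28.014
Sum: 1×79.904 + 10×12.011 + 15×1.008 + 2×14.007 = 243.148 → 243.15 g/mol.

243.15 g/mol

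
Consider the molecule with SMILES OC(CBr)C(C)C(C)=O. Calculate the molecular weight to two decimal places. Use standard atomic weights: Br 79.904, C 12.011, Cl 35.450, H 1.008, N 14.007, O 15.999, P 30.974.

First, the molecular formula is C6H11BrO2 (counting implicit H from valence).
  Br: 1 × 79.904 = 79.904
  C: 6 × 12.011 = 72.066
  H: 11 × 1.008 = 11.088
  O: 2 × 15.999 = 31.998
Sum: 1×79.904 + 6×12.011 + 11×1.008 + 2×15.999 = 195.056 → 195.06 g/mol.

195.06 g/mol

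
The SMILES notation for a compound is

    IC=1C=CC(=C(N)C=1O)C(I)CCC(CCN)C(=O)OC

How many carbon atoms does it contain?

Count every carbon token in the SMILES (each C, including those in ring-closure positions and inside branches).
Carbon count: 14.

14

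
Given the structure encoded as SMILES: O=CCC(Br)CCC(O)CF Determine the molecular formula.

C7H12BrFO2

Walk through each heavy atom and fill implicit hydrogens from standard valence (C 4, N 3, O 2, S 2, halogen 1):
  atom 1: O, bond orders sum to 2 (valence 2) → 0 H
  atom 2: C, bond orders sum to 3 (valence 4) → 1 H
  atom 3: C, bond orders sum to 2 (valence 4) → 2 H
  atom 4: C, bond orders sum to 3 (valence 4) → 1 H
  atom 5: Br (halogen, monovalent) → 0 H
  atom 6: C, bond orders sum to 2 (valence 4) → 2 H
  atom 7: C, bond orders sum to 2 (valence 4) → 2 H
  atom 8: C, bond orders sum to 3 (valence 4) → 1 H
  atom 9: O, bond orders sum to 1 (valence 2) → 1 H
  atom 10: C, bond orders sum to 2 (valence 4) → 2 H
  atom 11: F (halogen, monovalent) → 0 H
Totals → C:7, H:12, Br:1, F:1, O:2.
In Hill order: C7H12BrFO2.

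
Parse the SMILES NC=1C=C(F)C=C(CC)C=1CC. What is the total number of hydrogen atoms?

14

Walk through each heavy atom and fill implicit hydrogens from standard valence (C 4, N 3, O 2, S 2, halogen 1):
  atom 1: N, bond orders sum to 1 (valence 3) → 2 H
  atom 2: C, bond orders sum to 4 (valence 4) → 0 H
  atom 3: C, bond orders sum to 3 (valence 4) → 1 H
  atom 4: C, bond orders sum to 4 (valence 4) → 0 H
  atom 5: F (halogen, monovalent) → 0 H
  atom 6: C, bond orders sum to 3 (valence 4) → 1 H
  atom 7: C, bond orders sum to 4 (valence 4) → 0 H
  atom 8: C, bond orders sum to 2 (valence 4) → 2 H
  atom 9: C, bond orders sum to 1 (valence 4) → 3 H
  atom 10: C, bond orders sum to 4 (valence 4) → 0 H
  atom 11: C, bond orders sum to 2 (valence 4) → 2 H
  atom 12: C, bond orders sum to 1 (valence 4) → 3 H
Total hydrogens: 14.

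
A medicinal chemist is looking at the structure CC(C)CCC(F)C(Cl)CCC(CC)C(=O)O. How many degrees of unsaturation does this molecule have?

Molecular formula: C13H24ClFO2.
DoU = (2C + 2 + N − H − X) / 2, where X is the halogen count and O/S are ignored.
    = (2·13 + 2 + 0 − 24 − 2) / 2 = 2 / 2 = 1.

1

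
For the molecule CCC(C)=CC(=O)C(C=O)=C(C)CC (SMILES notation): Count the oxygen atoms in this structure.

Scan the SMILES for O atoms (remember two-letter symbols like Cl and Br are single atoms).
Oxygen count: 2.

2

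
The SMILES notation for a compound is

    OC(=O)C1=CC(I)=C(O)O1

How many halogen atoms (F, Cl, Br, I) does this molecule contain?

Halogen atoms appear at heavy-atom position 7 (1×I).
Other groups present: 1 carboxylic acid, 1 hydroxyl.
Halogen count: 1.

1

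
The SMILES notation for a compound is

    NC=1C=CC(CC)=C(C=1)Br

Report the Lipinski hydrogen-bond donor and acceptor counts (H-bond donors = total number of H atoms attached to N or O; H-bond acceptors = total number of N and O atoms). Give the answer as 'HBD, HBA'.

Donors: find every N or O and count the H atoms it carries.
  atom 1 (N): bond orders sum to 1 → 2 H
Lipinski HBD = 2.
Acceptors: N atoms = 1, O atoms = 0 → HBA = 1.

2, 1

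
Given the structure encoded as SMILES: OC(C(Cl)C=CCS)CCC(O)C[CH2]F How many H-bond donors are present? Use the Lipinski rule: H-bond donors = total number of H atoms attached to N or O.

2

Donors: find every N or O and count the H atoms it carries.
  atom 1 (O): bond orders sum to 1 → 1 H
  atom 12 (O): bond orders sum to 1 → 1 H
Lipinski HBD = 2.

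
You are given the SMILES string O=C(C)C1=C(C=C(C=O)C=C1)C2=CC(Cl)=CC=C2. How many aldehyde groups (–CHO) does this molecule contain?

The aldehyde motif appears at heavy-atom position 8 in the SMILES.
Other groups present: 1 ketone.
Aldehyde count: 1.

1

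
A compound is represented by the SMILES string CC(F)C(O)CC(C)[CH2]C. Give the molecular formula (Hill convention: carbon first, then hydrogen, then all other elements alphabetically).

Walk through each heavy atom and fill implicit hydrogens from standard valence (C 4, N 3, O 2, S 2, halogen 1):
  atom 1: C, bond orders sum to 1 (valence 4) → 3 H
  atom 2: C, bond orders sum to 3 (valence 4) → 1 H
  atom 3: F (halogen, monovalent) → 0 H
  atom 4: C, bond orders sum to 3 (valence 4) → 1 H
  atom 5: O, bond orders sum to 1 (valence 2) → 1 H
  atom 6: C, bond orders sum to 2 (valence 4) → 2 H
  atom 7: C, bond orders sum to 3 (valence 4) → 1 H
  atom 8: C, bond orders sum to 1 (valence 4) → 3 H
  atom 9: C with explicit H count 2
  atom 10: C, bond orders sum to 1 (valence 4) → 3 H
Totals → C:8, H:17, F:1, O:1.
In Hill order: C8H17FO.

C8H17FO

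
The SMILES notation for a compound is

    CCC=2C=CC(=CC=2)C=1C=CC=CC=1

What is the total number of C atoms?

14

Count every carbon token in the SMILES (each C, including those in ring-closure positions and inside branches).
Carbon count: 14.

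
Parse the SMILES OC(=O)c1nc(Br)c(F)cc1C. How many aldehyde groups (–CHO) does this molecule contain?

Scan the SMILES for the aldehyde motif — none present.
Groups that are present: 1 carboxylic acid.

0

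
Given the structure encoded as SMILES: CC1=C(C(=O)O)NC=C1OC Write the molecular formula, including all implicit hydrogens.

Walk through each heavy atom and fill implicit hydrogens from standard valence (C 4, N 3, O 2, S 2, halogen 1):
  atom 1: C, bond orders sum to 1 (valence 4) → 3 H
  atom 2: C, bond orders sum to 4 (valence 4) → 0 H
  atom 3: C, bond orders sum to 4 (valence 4) → 0 H
  atom 4: C, bond orders sum to 4 (valence 4) → 0 H
  atom 5: O, bond orders sum to 2 (valence 2) → 0 H
  atom 6: O, bond orders sum to 1 (valence 2) → 1 H
  atom 7: N, bond orders sum to 2 (valence 3) → 1 H
  atom 8: C, bond orders sum to 3 (valence 4) → 1 H
  atom 9: C, bond orders sum to 4 (valence 4) → 0 H
  atom 10: O, bond orders sum to 2 (valence 2) → 0 H
  atom 11: C, bond orders sum to 1 (valence 4) → 3 H
Totals → C:7, H:9, N:1, O:3.
In Hill order: C7H9NO3.

C7H9NO3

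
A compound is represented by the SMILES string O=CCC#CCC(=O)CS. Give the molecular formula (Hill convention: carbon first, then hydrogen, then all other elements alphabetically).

C7H8O2S

Walk through each heavy atom and fill implicit hydrogens from standard valence (C 4, N 3, O 2, S 2, halogen 1):
  atom 1: O, bond orders sum to 2 (valence 2) → 0 H
  atom 2: C, bond orders sum to 3 (valence 4) → 1 H
  atom 3: C, bond orders sum to 2 (valence 4) → 2 H
  atom 4: C, bond orders sum to 4 (valence 4) → 0 H
  atom 5: C, bond orders sum to 4 (valence 4) → 0 H
  atom 6: C, bond orders sum to 2 (valence 4) → 2 H
  atom 7: C, bond orders sum to 4 (valence 4) → 0 H
  atom 8: O, bond orders sum to 2 (valence 2) → 0 H
  atom 9: C, bond orders sum to 2 (valence 4) → 2 H
  atom 10: S, bond orders sum to 1 (valence 2) → 1 H
Totals → C:7, H:8, O:2, S:1.
In Hill order: C7H8O2S.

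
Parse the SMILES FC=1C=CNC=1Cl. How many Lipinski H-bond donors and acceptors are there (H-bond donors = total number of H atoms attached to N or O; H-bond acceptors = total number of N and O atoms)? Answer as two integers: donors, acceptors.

Donors: find every N or O and count the H atoms it carries.
  atom 5 (N): bond orders sum to 2 → 1 H
Lipinski HBD = 1.
Acceptors: N atoms = 1, O atoms = 0 → HBA = 1.

1, 1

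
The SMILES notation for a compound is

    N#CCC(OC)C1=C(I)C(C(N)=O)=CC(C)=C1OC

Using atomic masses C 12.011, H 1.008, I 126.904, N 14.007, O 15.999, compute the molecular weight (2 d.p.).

First, the molecular formula is C13H15IN2O3 (counting implicit H from valence).
  C: 13 × 12.011 = 156.143
  H: 15 × 1.008 = 15.120
  I: 1 × 126.904 = 126.904
  N: 2 × 14.007 = 28.014
  O: 3 × 15.999 = 47.997
Sum: 13×12.011 + 15×1.008 + 1×126.904 + 2×14.007 + 3×15.999 = 374.178 → 374.18 g/mol.

374.18 g/mol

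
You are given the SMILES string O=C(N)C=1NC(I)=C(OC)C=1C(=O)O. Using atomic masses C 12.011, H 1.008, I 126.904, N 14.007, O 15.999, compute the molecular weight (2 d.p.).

First, the molecular formula is C7H7IN2O4 (counting implicit H from valence).
  C: 7 × 12.011 = 84.077
  H: 7 × 1.008 = 7.056
  I: 1 × 126.904 = 126.904
  N: 2 × 14.007 = 28.014
  O: 4 × 15.999 = 63.996
Sum: 7×12.011 + 7×1.008 + 1×126.904 + 2×14.007 + 4×15.999 = 310.047 → 310.05 g/mol.

310.05 g/mol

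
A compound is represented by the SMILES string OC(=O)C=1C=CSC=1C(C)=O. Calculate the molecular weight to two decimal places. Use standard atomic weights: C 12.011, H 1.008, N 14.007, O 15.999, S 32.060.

First, the molecular formula is C7H6O3S (counting implicit H from valence).
  C: 7 × 12.011 = 84.077
  H: 6 × 1.008 = 6.048
  O: 3 × 15.999 = 47.997
  S: 1 × 32.060 = 32.060
Sum: 7×12.011 + 6×1.008 + 3×15.999 + 1×32.060 = 170.182 → 170.18 g/mol.

170.18 g/mol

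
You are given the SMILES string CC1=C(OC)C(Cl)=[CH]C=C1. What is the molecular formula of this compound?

C8H9ClO

Walk through each heavy atom and fill implicit hydrogens from standard valence (C 4, N 3, O 2, S 2, halogen 1):
  atom 1: C, bond orders sum to 1 (valence 4) → 3 H
  atom 2: C, bond orders sum to 4 (valence 4) → 0 H
  atom 3: C, bond orders sum to 4 (valence 4) → 0 H
  atom 4: O, bond orders sum to 2 (valence 2) → 0 H
  atom 5: C, bond orders sum to 1 (valence 4) → 3 H
  atom 6: C, bond orders sum to 4 (valence 4) → 0 H
  atom 7: Cl (halogen, monovalent) → 0 H
  atom 8: C with explicit H count 1
  atom 9: C, bond orders sum to 3 (valence 4) → 1 H
  atom 10: C, bond orders sum to 3 (valence 4) → 1 H
Totals → C:8, H:9, Cl:1, O:1.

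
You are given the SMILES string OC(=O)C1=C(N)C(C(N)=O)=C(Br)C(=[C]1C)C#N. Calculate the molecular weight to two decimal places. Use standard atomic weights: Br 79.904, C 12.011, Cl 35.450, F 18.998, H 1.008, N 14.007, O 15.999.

First, the molecular formula is C10H8BrN3O3 (counting implicit H from valence).
  Br: 1 × 79.904 = 79.904
  C: 10 × 12.011 = 120.110
  H: 8 × 1.008 = 8.064
  N: 3 × 14.007 = 42.021
  O: 3 × 15.999 = 47.997
Sum: 1×79.904 + 10×12.011 + 8×1.008 + 3×14.007 + 3×15.999 = 298.096 → 298.10 g/mol.

298.10 g/mol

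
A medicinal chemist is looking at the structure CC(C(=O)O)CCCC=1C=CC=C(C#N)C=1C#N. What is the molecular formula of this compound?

Walk through each heavy atom and fill implicit hydrogens from standard valence (C 4, N 3, O 2, S 2, halogen 1):
  atom 1: C, bond orders sum to 1 (valence 4) → 3 H
  atom 2: C, bond orders sum to 3 (valence 4) → 1 H
  atom 3: C, bond orders sum to 4 (valence 4) → 0 H
  atom 4: O, bond orders sum to 2 (valence 2) → 0 H
  atom 5: O, bond orders sum to 1 (valence 2) → 1 H
  atom 6: C, bond orders sum to 2 (valence 4) → 2 H
  atom 7: C, bond orders sum to 2 (valence 4) → 2 H
  atom 8: C, bond orders sum to 2 (valence 4) → 2 H
  atom 9: C, bond orders sum to 4 (valence 4) → 0 H
  atom 10: C, bond orders sum to 3 (valence 4) → 1 H
  atom 11: C, bond orders sum to 3 (valence 4) → 1 H
  atom 12: C, bond orders sum to 3 (valence 4) → 1 H
  atom 13: C, bond orders sum to 4 (valence 4) → 0 H
  atom 14: C, bond orders sum to 4 (valence 4) → 0 H
  atom 15: N, bond orders sum to 3 (valence 3) → 0 H
  atom 16: C, bond orders sum to 4 (valence 4) → 0 H
  atom 17: C, bond orders sum to 4 (valence 4) → 0 H
  atom 18: N, bond orders sum to 3 (valence 3) → 0 H
Totals → C:14, H:14, N:2, O:2.
In Hill order: C14H14N2O2.

C14H14N2O2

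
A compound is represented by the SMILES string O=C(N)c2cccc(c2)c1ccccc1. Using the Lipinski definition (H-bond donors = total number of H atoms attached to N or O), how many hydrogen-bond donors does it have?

Donors: find every N or O and count the H atoms it carries.
  atom 1 (O): bond orders sum to 2 → 0 H
  atom 3 (N): bond orders sum to 1 → 2 H
Lipinski HBD = 2.

2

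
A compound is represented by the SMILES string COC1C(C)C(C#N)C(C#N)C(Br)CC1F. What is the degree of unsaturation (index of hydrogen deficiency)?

Degree of unsaturation = (number of rings) + (number of π bonds).
Ring closures in the SMILES: 1.
π bonds: 2 triple bonds (each 2 DoU) → 4 DoU from unsaturation.
Total DoU = 1 + 4 = 5.

5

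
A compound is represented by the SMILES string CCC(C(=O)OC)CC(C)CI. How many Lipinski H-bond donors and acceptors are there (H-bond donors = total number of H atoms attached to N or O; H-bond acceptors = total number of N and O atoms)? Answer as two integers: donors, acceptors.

0, 2

Donors: find every N or O and count the H atoms it carries.
  atom 5 (O): bond orders sum to 2 → 0 H
  atom 6 (O): bond orders sum to 2 → 0 H
Lipinski HBD = 0.
Acceptors: N atoms = 0, O atoms = 2 → HBA = 2.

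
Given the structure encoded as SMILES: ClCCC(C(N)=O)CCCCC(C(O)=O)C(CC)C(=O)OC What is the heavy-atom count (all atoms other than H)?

Every atom symbol written in the SMILES (organic subset) is one heavy atom; implicit H are not written.
Heavy atoms by element → C:15, Cl:1, N:1, O:5.
Total: 22.

22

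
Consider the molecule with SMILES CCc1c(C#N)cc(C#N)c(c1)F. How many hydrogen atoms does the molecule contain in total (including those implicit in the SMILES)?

Walk through each heavy atom and fill implicit hydrogens from standard valence (C 4, N 3, O 2, S 2, halogen 1); for lowercase aromatic atoms, an aromatic c carries 1 H when it has two neighbours and 0 H with three, and aromatic n carries 0 H:
  atom 1: C, bond orders sum to 1 (valence 4) → 3 H
  atom 2: C, bond orders sum to 2 (valence 4) → 2 H
  atom 3: aromatic c, 3 neighbours → 0 H
  atom 4: aromatic c, 3 neighbours → 0 H
  atom 5: C, bond orders sum to 4 (valence 4) → 0 H
  atom 6: N, bond orders sum to 3 (valence 3) → 0 H
  atom 7: aromatic c, 2 neighbours → 1 H
  atom 8: aromatic c, 3 neighbours → 0 H
  atom 9: C, bond orders sum to 4 (valence 4) → 0 H
  atom 10: N, bond orders sum to 3 (valence 3) → 0 H
  atom 11: aromatic c, 3 neighbours → 0 H
  atom 12: aromatic c, 2 neighbours → 1 H
  atom 13: F (halogen, monovalent) → 0 H
Total hydrogens: 7.

7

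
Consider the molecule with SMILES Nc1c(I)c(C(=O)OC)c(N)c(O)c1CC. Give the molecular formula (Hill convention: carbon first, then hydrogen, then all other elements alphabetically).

C10H13IN2O3

Walk through each heavy atom and fill implicit hydrogens from standard valence (C 4, N 3, O 2, S 2, halogen 1); for lowercase aromatic atoms, an aromatic c carries 1 H when it has two neighbours and 0 H with three, and aromatic n carries 0 H:
  atom 1: N, bond orders sum to 1 (valence 3) → 2 H
  atom 2: aromatic c, 3 neighbours → 0 H
  atom 3: aromatic c, 3 neighbours → 0 H
  atom 4: I (halogen, monovalent) → 0 H
  atom 5: aromatic c, 3 neighbours → 0 H
  atom 6: C, bond orders sum to 4 (valence 4) → 0 H
  atom 7: O, bond orders sum to 2 (valence 2) → 0 H
  atom 8: O, bond orders sum to 2 (valence 2) → 0 H
  atom 9: C, bond orders sum to 1 (valence 4) → 3 H
  atom 10: aromatic c, 3 neighbours → 0 H
  atom 11: N, bond orders sum to 1 (valence 3) → 2 H
  atom 12: aromatic c, 3 neighbours → 0 H
  atom 13: O, bond orders sum to 1 (valence 2) → 1 H
  atom 14: aromatic c, 3 neighbours → 0 H
  atom 15: C, bond orders sum to 2 (valence 4) → 2 H
  atom 16: C, bond orders sum to 1 (valence 4) → 3 H
Totals → C:10, H:13, I:1, N:2, O:3.
In Hill order: C10H13IN2O3.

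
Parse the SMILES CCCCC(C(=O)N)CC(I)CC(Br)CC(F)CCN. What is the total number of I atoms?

Scan the SMILES for I atoms (remember two-letter symbols like Cl and Br are single atoms).
Iodine count: 1.

1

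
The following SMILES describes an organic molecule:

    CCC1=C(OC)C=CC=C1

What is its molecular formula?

Walk through each heavy atom and fill implicit hydrogens from standard valence (C 4, N 3, O 2, S 2, halogen 1):
  atom 1: C, bond orders sum to 1 (valence 4) → 3 H
  atom 2: C, bond orders sum to 2 (valence 4) → 2 H
  atom 3: C, bond orders sum to 4 (valence 4) → 0 H
  atom 4: C, bond orders sum to 4 (valence 4) → 0 H
  atom 5: O, bond orders sum to 2 (valence 2) → 0 H
  atom 6: C, bond orders sum to 1 (valence 4) → 3 H
  atom 7: C, bond orders sum to 3 (valence 4) → 1 H
  atom 8: C, bond orders sum to 3 (valence 4) → 1 H
  atom 9: C, bond orders sum to 3 (valence 4) → 1 H
  atom 10: C, bond orders sum to 3 (valence 4) → 1 H
Totals → C:9, H:12, O:1.

C9H12O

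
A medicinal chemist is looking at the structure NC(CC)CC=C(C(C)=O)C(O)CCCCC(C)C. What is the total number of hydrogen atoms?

Walk through each heavy atom and fill implicit hydrogens from standard valence (C 4, N 3, O 2, S 2, halogen 1):
  atom 1: N, bond orders sum to 1 (valence 3) → 2 H
  atom 2: C, bond orders sum to 3 (valence 4) → 1 H
  atom 3: C, bond orders sum to 2 (valence 4) → 2 H
  atom 4: C, bond orders sum to 1 (valence 4) → 3 H
  atom 5: C, bond orders sum to 2 (valence 4) → 2 H
  atom 6: C, bond orders sum to 3 (valence 4) → 1 H
  atom 7: C, bond orders sum to 4 (valence 4) → 0 H
  atom 8: C, bond orders sum to 4 (valence 4) → 0 H
  atom 9: C, bond orders sum to 1 (valence 4) → 3 H
  atom 10: O, bond orders sum to 2 (valence 2) → 0 H
  atom 11: C, bond orders sum to 3 (valence 4) → 1 H
  atom 12: O, bond orders sum to 1 (valence 2) → 1 H
  atom 13: C, bond orders sum to 2 (valence 4) → 2 H
  atom 14: C, bond orders sum to 2 (valence 4) → 2 H
  atom 15: C, bond orders sum to 2 (valence 4) → 2 H
  atom 16: C, bond orders sum to 2 (valence 4) → 2 H
  atom 17: C, bond orders sum to 3 (valence 4) → 1 H
  atom 18: C, bond orders sum to 1 (valence 4) → 3 H
  atom 19: C, bond orders sum to 1 (valence 4) → 3 H
Total hydrogens: 31.

31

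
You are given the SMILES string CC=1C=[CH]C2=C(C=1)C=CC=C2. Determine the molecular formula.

Walk through each heavy atom and fill implicit hydrogens from standard valence (C 4, N 3, O 2, S 2, halogen 1):
  atom 1: C, bond orders sum to 1 (valence 4) → 3 H
  atom 2: C, bond orders sum to 4 (valence 4) → 0 H
  atom 3: C, bond orders sum to 3 (valence 4) → 1 H
  atom 4: C with explicit H count 1
  atom 5: C, bond orders sum to 4 (valence 4) → 0 H
  atom 6: C, bond orders sum to 4 (valence 4) → 0 H
  atom 7: C, bond orders sum to 3 (valence 4) → 1 H
  atom 8: C, bond orders sum to 3 (valence 4) → 1 H
  atom 9: C, bond orders sum to 3 (valence 4) → 1 H
  atom 10: C, bond orders sum to 3 (valence 4) → 1 H
  atom 11: C, bond orders sum to 3 (valence 4) → 1 H
Totals → C:11, H:10.

C11H10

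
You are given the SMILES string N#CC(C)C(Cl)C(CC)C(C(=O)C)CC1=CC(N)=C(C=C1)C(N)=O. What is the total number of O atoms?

2

Scan the SMILES for O atoms (remember two-letter symbols like Cl and Br are single atoms).
Oxygen count: 2.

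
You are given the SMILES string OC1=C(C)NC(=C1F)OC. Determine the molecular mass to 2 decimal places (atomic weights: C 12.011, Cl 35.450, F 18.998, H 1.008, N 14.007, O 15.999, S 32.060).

First, the molecular formula is C6H8FNO2 (counting implicit H from valence).
  C: 6 × 12.011 = 72.066
  F: 1 × 18.998 = 18.998
  H: 8 × 1.008 = 8.064
  N: 1 × 14.007 = 14.007
  O: 2 × 15.999 = 31.998
Sum: 6×12.011 + 1×18.998 + 8×1.008 + 1×14.007 + 2×15.999 = 145.133 → 145.13 g/mol.

145.13 g/mol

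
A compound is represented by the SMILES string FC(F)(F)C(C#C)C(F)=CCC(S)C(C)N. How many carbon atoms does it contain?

Count every carbon token in the SMILES (each C, including those in ring-closure positions and inside branches).
Carbon count: 10.

10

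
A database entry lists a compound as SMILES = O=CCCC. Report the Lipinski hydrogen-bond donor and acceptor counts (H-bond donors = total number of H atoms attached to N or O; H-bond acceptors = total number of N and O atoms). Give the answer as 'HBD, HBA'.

Donors: find every N or O and count the H atoms it carries.
  atom 1 (O): bond orders sum to 2 → 0 H
Lipinski HBD = 0.
Acceptors: N atoms = 0, O atoms = 1 → HBA = 1.

0, 1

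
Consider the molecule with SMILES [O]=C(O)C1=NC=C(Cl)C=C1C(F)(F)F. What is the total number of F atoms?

3

Scan the SMILES for F atoms (remember two-letter symbols like Cl and Br are single atoms).
Fluorine count: 3.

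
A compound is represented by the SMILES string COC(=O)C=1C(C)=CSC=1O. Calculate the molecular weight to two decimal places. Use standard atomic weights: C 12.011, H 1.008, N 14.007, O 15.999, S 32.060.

172.20 g/mol

First, the molecular formula is C7H8O3S (counting implicit H from valence).
  C: 7 × 12.011 = 84.077
  H: 8 × 1.008 = 8.064
  O: 3 × 15.999 = 47.997
  S: 1 × 32.060 = 32.060
Sum: 7×12.011 + 8×1.008 + 3×15.999 + 1×32.060 = 172.198 → 172.20 g/mol.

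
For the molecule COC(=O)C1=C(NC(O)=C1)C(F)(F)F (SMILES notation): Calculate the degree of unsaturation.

Degree of unsaturation = (number of rings) + (number of π bonds).
Ring closures in the SMILES: 1.
π bonds: 3 double bonds (each 1 DoU) → 3 DoU from unsaturation.
Total DoU = 1 + 3 = 4.

4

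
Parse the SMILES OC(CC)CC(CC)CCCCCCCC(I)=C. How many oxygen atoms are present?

1

Scan the SMILES for O atoms (remember two-letter symbols like Cl and Br are single atoms).
Oxygen count: 1.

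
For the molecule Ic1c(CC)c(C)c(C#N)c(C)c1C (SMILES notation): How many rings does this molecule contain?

1

In SMILES, each pair of matching ring-closure digits denotes one ring-closing bond; the number of such bonds equals the number of independent rings.
Ring-closure bonds here: 1.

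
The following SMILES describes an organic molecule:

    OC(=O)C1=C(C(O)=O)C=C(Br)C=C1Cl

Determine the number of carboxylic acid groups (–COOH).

2

The carboxylic acid motif appears at heavy-atom positions 2, 6 in the SMILES.
Carboxylic acid count: 2.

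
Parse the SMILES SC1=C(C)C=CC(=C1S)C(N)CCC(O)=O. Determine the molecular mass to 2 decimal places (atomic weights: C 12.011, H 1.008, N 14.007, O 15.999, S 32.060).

First, the molecular formula is C11H15NO2S2 (counting implicit H from valence).
  C: 11 × 12.011 = 132.121
  H: 15 × 1.008 = 15.120
  N: 1 × 14.007 = 14.007
  O: 2 × 15.999 = 31.998
  S: 2 × 32.060 = 64.120
Sum: 11×12.011 + 15×1.008 + 1×14.007 + 2×15.999 + 2×32.060 = 257.366 → 257.37 g/mol.

257.37 g/mol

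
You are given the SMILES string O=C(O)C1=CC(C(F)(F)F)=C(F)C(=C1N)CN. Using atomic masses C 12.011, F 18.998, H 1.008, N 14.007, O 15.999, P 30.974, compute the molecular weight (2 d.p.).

First, the molecular formula is C9H8F4N2O2 (counting implicit H from valence).
  C: 9 × 12.011 = 108.099
  F: 4 × 18.998 = 75.992
  H: 8 × 1.008 = 8.064
  N: 2 × 14.007 = 28.014
  O: 2 × 15.999 = 31.998
Sum: 9×12.011 + 4×18.998 + 8×1.008 + 2×14.007 + 2×15.999 = 252.167 → 252.17 g/mol.

252.17 g/mol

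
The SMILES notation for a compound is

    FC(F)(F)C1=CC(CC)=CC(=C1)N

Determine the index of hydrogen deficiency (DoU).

4

Degree of unsaturation = (number of rings) + (number of π bonds).
Ring closures in the SMILES: 1.
π bonds: 3 double bonds (each 1 DoU) → 3 DoU from unsaturation.
Total DoU = 1 + 3 = 4.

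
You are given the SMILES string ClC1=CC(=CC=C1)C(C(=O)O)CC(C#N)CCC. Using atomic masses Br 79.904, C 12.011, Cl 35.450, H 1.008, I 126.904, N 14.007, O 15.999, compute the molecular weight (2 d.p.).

First, the molecular formula is C14H16ClNO2 (counting implicit H from valence).
  C: 14 × 12.011 = 168.154
  Cl: 1 × 35.450 = 35.450
  H: 16 × 1.008 = 16.128
  N: 1 × 14.007 = 14.007
  O: 2 × 15.999 = 31.998
Sum: 14×12.011 + 1×35.450 + 16×1.008 + 1×14.007 + 2×15.999 = 265.737 → 265.74 g/mol.

265.74 g/mol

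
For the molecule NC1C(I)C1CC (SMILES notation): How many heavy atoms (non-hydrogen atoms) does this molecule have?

Every atom symbol written in the SMILES (organic subset) is one heavy atom; implicit H are not written.
Heavy atoms by element → C:5, I:1, N:1.
Total: 7.

7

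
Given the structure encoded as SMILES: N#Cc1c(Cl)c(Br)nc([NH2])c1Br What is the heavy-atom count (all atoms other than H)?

12

Every atom symbol written in the SMILES (organic subset) is one heavy atom; implicit H are not written.
Heavy atoms by element → Br:2, C:6, Cl:1, N:3.
Total: 12.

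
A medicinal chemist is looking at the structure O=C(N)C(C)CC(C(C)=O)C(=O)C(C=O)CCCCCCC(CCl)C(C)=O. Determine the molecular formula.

C20H32ClNO5

Walk through each heavy atom and fill implicit hydrogens from standard valence (C 4, N 3, O 2, S 2, halogen 1):
  atom 1: O, bond orders sum to 2 (valence 2) → 0 H
  atom 2: C, bond orders sum to 4 (valence 4) → 0 H
  atom 3: N, bond orders sum to 1 (valence 3) → 2 H
  atom 4: C, bond orders sum to 3 (valence 4) → 1 H
  atom 5: C, bond orders sum to 1 (valence 4) → 3 H
  atom 6: C, bond orders sum to 2 (valence 4) → 2 H
  atom 7: C, bond orders sum to 3 (valence 4) → 1 H
  atom 8: C, bond orders sum to 4 (valence 4) → 0 H
  atom 9: C, bond orders sum to 1 (valence 4) → 3 H
  atom 10: O, bond orders sum to 2 (valence 2) → 0 H
  atom 11: C, bond orders sum to 4 (valence 4) → 0 H
  atom 12: O, bond orders sum to 2 (valence 2) → 0 H
  atom 13: C, bond orders sum to 3 (valence 4) → 1 H
  atom 14: C, bond orders sum to 3 (valence 4) → 1 H
  atom 15: O, bond orders sum to 2 (valence 2) → 0 H
  atom 16: C, bond orders sum to 2 (valence 4) → 2 H
  atom 17: C, bond orders sum to 2 (valence 4) → 2 H
  atom 18: C, bond orders sum to 2 (valence 4) → 2 H
  atom 19: C, bond orders sum to 2 (valence 4) → 2 H
  atom 20: C, bond orders sum to 2 (valence 4) → 2 H
  atom 21: C, bond orders sum to 2 (valence 4) → 2 H
  atom 22: C, bond orders sum to 3 (valence 4) → 1 H
  atom 23: C, bond orders sum to 2 (valence 4) → 2 H
  atom 24: Cl (halogen, monovalent) → 0 H
  atom 25: C, bond orders sum to 4 (valence 4) → 0 H
  atom 26: C, bond orders sum to 1 (valence 4) → 3 H
  atom 27: O, bond orders sum to 2 (valence 2) → 0 H
Totals → C:20, H:32, Cl:1, N:1, O:5.
In Hill order: C20H32ClNO5.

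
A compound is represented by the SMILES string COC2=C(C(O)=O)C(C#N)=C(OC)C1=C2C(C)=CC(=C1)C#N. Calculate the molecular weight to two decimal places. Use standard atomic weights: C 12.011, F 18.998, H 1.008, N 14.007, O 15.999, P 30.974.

First, the molecular formula is C16H12N2O4 (counting implicit H from valence).
  C: 16 × 12.011 = 192.176
  H: 12 × 1.008 = 12.096
  N: 2 × 14.007 = 28.014
  O: 4 × 15.999 = 63.996
Sum: 16×12.011 + 12×1.008 + 2×14.007 + 4×15.999 = 296.282 → 296.28 g/mol.

296.28 g/mol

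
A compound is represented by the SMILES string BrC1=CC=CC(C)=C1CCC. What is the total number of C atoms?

Count every carbon token in the SMILES (each C, including those in ring-closure positions and inside branches).
Carbon count: 10.

10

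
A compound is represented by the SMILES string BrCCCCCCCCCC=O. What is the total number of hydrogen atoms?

19

Walk through each heavy atom and fill implicit hydrogens from standard valence (C 4, N 3, O 2, S 2, halogen 1):
  atom 1: Br (halogen, monovalent) → 0 H
  atom 2: C, bond orders sum to 2 (valence 4) → 2 H
  atom 3: C, bond orders sum to 2 (valence 4) → 2 H
  atom 4: C, bond orders sum to 2 (valence 4) → 2 H
  atom 5: C, bond orders sum to 2 (valence 4) → 2 H
  atom 6: C, bond orders sum to 2 (valence 4) → 2 H
  atom 7: C, bond orders sum to 2 (valence 4) → 2 H
  atom 8: C, bond orders sum to 2 (valence 4) → 2 H
  atom 9: C, bond orders sum to 2 (valence 4) → 2 H
  atom 10: C, bond orders sum to 2 (valence 4) → 2 H
  atom 11: C, bond orders sum to 3 (valence 4) → 1 H
  atom 12: O, bond orders sum to 2 (valence 2) → 0 H
Total hydrogens: 19.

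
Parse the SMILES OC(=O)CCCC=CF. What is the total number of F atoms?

1

Scan the SMILES for F atoms (remember two-letter symbols like Cl and Br are single atoms).
Fluorine count: 1.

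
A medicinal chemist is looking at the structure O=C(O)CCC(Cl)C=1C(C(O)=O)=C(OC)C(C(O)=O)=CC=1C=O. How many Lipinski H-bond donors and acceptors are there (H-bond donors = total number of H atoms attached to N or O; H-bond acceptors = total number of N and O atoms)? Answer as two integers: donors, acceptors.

3, 8

Donors: find every N or O and count the H atoms it carries.
  atom 1 (O): bond orders sum to 2 → 0 H
  atom 3 (O): bond orders sum to 1 → 1 H
  atom 11 (O): bond orders sum to 1 → 1 H
  atom 12 (O): bond orders sum to 2 → 0 H
  atom 14 (O): bond orders sum to 2 → 0 H
  atom 18 (O): bond orders sum to 1 → 1 H
  atom 19 (O): bond orders sum to 2 → 0 H
  atom 23 (O): bond orders sum to 2 → 0 H
Lipinski HBD = 3.
Acceptors: N atoms = 0, O atoms = 8 → HBA = 8.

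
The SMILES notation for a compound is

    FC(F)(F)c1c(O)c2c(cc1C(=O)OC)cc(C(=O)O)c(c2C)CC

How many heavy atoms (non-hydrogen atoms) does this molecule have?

Every atom symbol written in the SMILES (organic subset) is one heavy atom; implicit H are not written.
Heavy atoms by element → C:17, F:3, O:5.
Total: 25.

25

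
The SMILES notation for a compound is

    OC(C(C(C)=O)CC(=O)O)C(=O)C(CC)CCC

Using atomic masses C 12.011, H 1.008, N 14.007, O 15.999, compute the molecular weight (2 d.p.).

First, the molecular formula is C13H22O5 (counting implicit H from valence).
  C: 13 × 12.011 = 156.143
  H: 22 × 1.008 = 22.176
  O: 5 × 15.999 = 79.995
Sum: 13×12.011 + 22×1.008 + 5×15.999 = 258.314 → 258.31 g/mol.

258.31 g/mol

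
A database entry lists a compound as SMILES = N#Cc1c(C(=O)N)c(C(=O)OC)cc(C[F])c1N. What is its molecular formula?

Walk through each heavy atom and fill implicit hydrogens from standard valence (C 4, N 3, O 2, S 2, halogen 1); for lowercase aromatic atoms, an aromatic c carries 1 H when it has two neighbours and 0 H with three, and aromatic n carries 0 H:
  atom 1: N, bond orders sum to 3 (valence 3) → 0 H
  atom 2: C, bond orders sum to 4 (valence 4) → 0 H
  atom 3: aromatic c, 3 neighbours → 0 H
  atom 4: aromatic c, 3 neighbours → 0 H
  atom 5: C, bond orders sum to 4 (valence 4) → 0 H
  atom 6: O, bond orders sum to 2 (valence 2) → 0 H
  atom 7: N, bond orders sum to 1 (valence 3) → 2 H
  atom 8: aromatic c, 3 neighbours → 0 H
  atom 9: C, bond orders sum to 4 (valence 4) → 0 H
  atom 10: O, bond orders sum to 2 (valence 2) → 0 H
  atom 11: O, bond orders sum to 2 (valence 2) → 0 H
  atom 12: C, bond orders sum to 1 (valence 4) → 3 H
  atom 13: aromatic c, 2 neighbours → 1 H
  atom 14: aromatic c, 3 neighbours → 0 H
  atom 15: C, bond orders sum to 2 (valence 4) → 2 H
  atom 16: F with explicit H count 0
  atom 17: aromatic c, 3 neighbours → 0 H
  atom 18: N, bond orders sum to 1 (valence 3) → 2 H
Totals → C:11, H:10, F:1, N:3, O:3.

C11H10FN3O3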